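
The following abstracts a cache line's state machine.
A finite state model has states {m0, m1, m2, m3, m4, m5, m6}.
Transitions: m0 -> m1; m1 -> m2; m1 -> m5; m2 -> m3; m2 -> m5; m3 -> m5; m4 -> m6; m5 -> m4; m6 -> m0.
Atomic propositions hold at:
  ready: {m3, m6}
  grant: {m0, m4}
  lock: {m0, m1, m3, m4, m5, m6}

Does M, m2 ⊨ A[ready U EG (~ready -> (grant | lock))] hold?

No

Sat(~ready) = {m0, m1, m2, m4, m5}
Sat(grant | lock) = {m0, m1, m3, m4, m5, m6}
Sat(~ready -> (grant | lock)) = {m0, m1, m3, m4, m5, m6}
EG (~ready -> (grant | lock)): greatest fixpoint, start Z0 = {m0, m1, m3, m4, m5, m6}, keep only states in Sat with some successor in Z. Already a fixed point.
Sat(EG (~ready -> (grant | lock))) = {m0, m1, m3, m4, m5, m6}
A[ready U EG (~ready -> (grant | lock))]: least fixpoint, start Z0 = Sat(EG (~ready -> (grant | lock))) = {m0, m1, m3, m4, m5, m6}, add states in Sat(ready) with every successor in Z. Already a fixed point.
Sat(A[ready U EG (~ready -> (grant | lock))]) = {m0, m1, m3, m4, m5, m6}
m2 ∉ Sat(A[ready U EG (~ready -> (grant | lock))]) = {m0, m1, m3, m4, m5, m6}, so the formula does not hold at m2.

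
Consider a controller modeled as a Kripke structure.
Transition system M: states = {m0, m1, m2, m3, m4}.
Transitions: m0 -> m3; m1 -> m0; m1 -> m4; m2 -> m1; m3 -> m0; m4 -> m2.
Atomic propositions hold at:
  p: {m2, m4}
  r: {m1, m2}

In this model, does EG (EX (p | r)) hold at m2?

Sat(p | r) = {m1, m2, m4}
Sat(EX (p | r)) = {s : some successor in {m1, m2, m4}} = {m1, m2, m4}
EG (EX (p | r)): greatest fixpoint, start Z0 = {m1, m2, m4}, keep only states in Sat with some successor in Z. Already a fixed point.
Sat(EG (EX (p | r))) = {m1, m2, m4}
m2 ∈ Sat(EG (EX (p | r))) = {m1, m2, m4}, so the formula holds at m2.

Yes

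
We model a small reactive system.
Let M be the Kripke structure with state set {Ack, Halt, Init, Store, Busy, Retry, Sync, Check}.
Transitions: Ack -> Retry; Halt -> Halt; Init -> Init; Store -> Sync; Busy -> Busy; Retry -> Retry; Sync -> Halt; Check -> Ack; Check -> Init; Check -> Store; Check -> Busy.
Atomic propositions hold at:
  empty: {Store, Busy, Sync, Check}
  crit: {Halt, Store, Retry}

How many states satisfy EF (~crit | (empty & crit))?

Sat(~crit) = {Ack, Init, Busy, Sync, Check}
Sat(empty & crit) = {Store}
Sat(~crit | (empty & crit)) = {Ack, Init, Store, Busy, Sync, Check}
EF (~crit | (empty & crit)): least fixpoint, start Z0 = {Ack, Init, Store, Busy, Sync, Check}, add states with some successor in Z. Already a fixed point.
Sat(EF (~crit | (empty & crit))) = {Ack, Init, Store, Busy, Sync, Check}
|Sat(EF (~crit | (empty & crit)))| = |{Ack, Init, Store, Busy, Sync, Check}| = 6.

6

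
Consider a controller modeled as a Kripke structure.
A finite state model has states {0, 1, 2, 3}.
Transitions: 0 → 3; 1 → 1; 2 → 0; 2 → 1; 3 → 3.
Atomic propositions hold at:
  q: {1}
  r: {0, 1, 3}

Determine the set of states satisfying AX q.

Sat(AX q) = {s : every successor in {1}} = {1}

{1}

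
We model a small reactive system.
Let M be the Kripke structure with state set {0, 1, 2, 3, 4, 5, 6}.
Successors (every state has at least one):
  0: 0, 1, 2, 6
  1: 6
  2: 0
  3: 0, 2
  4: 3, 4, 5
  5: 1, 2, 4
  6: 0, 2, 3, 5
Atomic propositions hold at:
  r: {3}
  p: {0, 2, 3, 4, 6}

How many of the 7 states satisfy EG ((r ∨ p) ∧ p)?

Sat(r ∨ p) = {0, 2, 3, 4, 6}
Sat((r ∨ p) ∧ p) = {0, 2, 3, 4, 6}
EG ((r ∨ p) ∧ p): greatest fixpoint, start Z0 = {0, 2, 3, 4, 6}, keep only states in Sat with some successor in Z. Already a fixed point.
Sat(EG ((r ∨ p) ∧ p)) = {0, 2, 3, 4, 6}
|Sat(EG ((r ∨ p) ∧ p))| = |{0, 2, 3, 4, 6}| = 5.

5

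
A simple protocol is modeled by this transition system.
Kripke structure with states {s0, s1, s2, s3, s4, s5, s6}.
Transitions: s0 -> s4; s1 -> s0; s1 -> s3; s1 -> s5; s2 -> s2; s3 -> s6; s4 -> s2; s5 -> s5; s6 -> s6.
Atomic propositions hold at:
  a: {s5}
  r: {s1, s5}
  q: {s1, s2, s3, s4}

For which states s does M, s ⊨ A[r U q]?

A[r U q]: least fixpoint, start Z0 = Sat(q) = {s1, s2, s3, s4}, add states in Sat(r) with every successor in Z. Already a fixed point.
Sat(A[r U q]) = {s1, s2, s3, s4}

{s1, s2, s3, s4}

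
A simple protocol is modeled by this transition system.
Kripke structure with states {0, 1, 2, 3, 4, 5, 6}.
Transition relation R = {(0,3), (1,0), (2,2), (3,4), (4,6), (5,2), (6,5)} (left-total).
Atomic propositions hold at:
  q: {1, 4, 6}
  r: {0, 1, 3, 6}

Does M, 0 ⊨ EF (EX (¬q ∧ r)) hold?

Sat(¬q) = {0, 2, 3, 5}
Sat(¬q ∧ r) = {0, 3}
Sat(EX (¬q ∧ r)) = {s : some successor in {0, 3}} = {0, 1}
EF (EX (¬q ∧ r)): least fixpoint, start Z0 = {0, 1}, add states with some successor in Z. Already a fixed point.
Sat(EF (EX (¬q ∧ r))) = {0, 1}
0 ∈ Sat(EF (EX (¬q ∧ r))) = {0, 1}, so the formula holds at 0.

Yes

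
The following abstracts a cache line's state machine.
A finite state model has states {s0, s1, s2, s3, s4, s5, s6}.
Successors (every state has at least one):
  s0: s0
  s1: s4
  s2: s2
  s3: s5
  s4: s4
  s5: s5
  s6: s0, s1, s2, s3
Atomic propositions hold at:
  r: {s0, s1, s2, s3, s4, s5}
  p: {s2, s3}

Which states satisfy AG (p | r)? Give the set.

{s0, s1, s2, s3, s4, s5}

Sat(p | r) = {s0, s1, s2, s3, s4, s5}
AG (p | r): greatest fixpoint, start Z0 = {s0, s1, s2, s3, s4, s5}, keep only states in Sat with every successor in Z. Already a fixed point.
Sat(AG (p | r)) = {s0, s1, s2, s3, s4, s5}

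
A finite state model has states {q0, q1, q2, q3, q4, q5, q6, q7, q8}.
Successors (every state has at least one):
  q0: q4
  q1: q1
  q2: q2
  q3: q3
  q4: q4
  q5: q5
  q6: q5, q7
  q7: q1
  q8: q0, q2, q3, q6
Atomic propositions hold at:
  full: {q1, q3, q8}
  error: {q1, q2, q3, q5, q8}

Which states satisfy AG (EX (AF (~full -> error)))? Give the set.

Sat(~full) = {q0, q2, q4, q5, q6, q7}
Sat(~full -> error) = {q1, q2, q3, q5, q8}
AF (~full -> error): least fixpoint, start Z0 = {q1, q2, q3, q5, q8}, add states with every successor in Z. Z1 = {q1, q2, q3, q5, q7, q8}; Z2 = {q1, q2, q3, q5, q6, q7, q8}; fixed.
Sat(AF (~full -> error)) = {q1, q2, q3, q5, q6, q7, q8}
Sat(EX (AF (~full -> error))) = {s : some successor in {q1, q2, q3, q5, q6, q7, q8}} = {q1, q2, q3, q5, q6, q7, q8}
AG (EX (AF (~full -> error))): greatest fixpoint, start Z0 = {q1, q2, q3, q5, q6, q7, q8}, keep only states in Sat with every successor in Z. Z1 = {q1, q2, q3, q5, q6, q7}; fixed.
Sat(AG (EX (AF (~full -> error)))) = {q1, q2, q3, q5, q6, q7}

{q1, q2, q3, q5, q6, q7}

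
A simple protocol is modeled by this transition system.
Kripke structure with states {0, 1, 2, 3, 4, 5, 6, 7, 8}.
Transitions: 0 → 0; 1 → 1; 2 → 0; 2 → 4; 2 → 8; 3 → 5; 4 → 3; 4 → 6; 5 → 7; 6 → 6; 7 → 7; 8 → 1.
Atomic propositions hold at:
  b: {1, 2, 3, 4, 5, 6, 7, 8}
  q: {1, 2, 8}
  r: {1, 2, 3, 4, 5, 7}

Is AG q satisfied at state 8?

Yes

AG q: greatest fixpoint, start Z0 = {1, 2, 8}, keep only states in Sat with every successor in Z. Z1 = {1, 8}; fixed.
Sat(AG q) = {1, 8}
8 ∈ Sat(AG q) = {1, 8}, so the formula holds at 8.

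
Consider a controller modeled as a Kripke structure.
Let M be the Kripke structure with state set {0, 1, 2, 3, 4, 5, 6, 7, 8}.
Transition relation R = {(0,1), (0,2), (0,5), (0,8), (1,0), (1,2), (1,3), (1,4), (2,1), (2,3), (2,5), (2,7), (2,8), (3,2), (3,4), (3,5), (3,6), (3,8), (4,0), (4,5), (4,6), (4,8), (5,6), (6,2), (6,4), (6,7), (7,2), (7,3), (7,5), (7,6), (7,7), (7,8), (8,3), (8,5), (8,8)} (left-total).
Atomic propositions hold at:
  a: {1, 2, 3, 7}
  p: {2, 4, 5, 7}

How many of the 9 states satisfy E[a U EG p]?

4

EG p: greatest fixpoint, start Z0 = {2, 4, 5, 7}, keep only states in Sat with some successor in Z. Z1 = {2, 4, 7}; Z2 = {2, 7}; fixed.
Sat(EG p) = {2, 7}
E[a U EG p]: least fixpoint, start Z0 = Sat(EG p) = {2, 7}, add states in Sat(a) with some successor in Z. Z1 = {1, 2, 3, 7}; fixed.
Sat(E[a U EG p]) = {1, 2, 3, 7}
|Sat(E[a U EG p])| = |{1, 2, 3, 7}| = 4.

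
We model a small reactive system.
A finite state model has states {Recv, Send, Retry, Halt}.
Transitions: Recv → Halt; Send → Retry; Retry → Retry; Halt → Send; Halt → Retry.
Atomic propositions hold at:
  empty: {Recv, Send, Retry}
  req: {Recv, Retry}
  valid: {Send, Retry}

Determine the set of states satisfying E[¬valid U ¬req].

{Recv, Send, Halt}

Sat(¬valid) = {Recv, Halt}
Sat(¬req) = {Send, Halt}
E[¬valid U ¬req]: least fixpoint, start Z0 = Sat(¬req) = {Send, Halt}, add states in Sat(¬valid) with some successor in Z. Z1 = {Recv, Send, Halt}; fixed.
Sat(E[¬valid U ¬req]) = {Recv, Send, Halt}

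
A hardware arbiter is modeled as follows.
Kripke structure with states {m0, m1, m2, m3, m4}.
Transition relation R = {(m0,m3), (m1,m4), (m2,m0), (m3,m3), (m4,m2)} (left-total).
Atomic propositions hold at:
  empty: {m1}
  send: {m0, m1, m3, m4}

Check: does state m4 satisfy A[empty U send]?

Yes

A[empty U send]: least fixpoint, start Z0 = Sat(send) = {m0, m1, m3, m4}, add states in Sat(empty) with every successor in Z. Already a fixed point.
Sat(A[empty U send]) = {m0, m1, m3, m4}
m4 ∈ Sat(A[empty U send]) = {m0, m1, m3, m4}, so the formula holds at m4.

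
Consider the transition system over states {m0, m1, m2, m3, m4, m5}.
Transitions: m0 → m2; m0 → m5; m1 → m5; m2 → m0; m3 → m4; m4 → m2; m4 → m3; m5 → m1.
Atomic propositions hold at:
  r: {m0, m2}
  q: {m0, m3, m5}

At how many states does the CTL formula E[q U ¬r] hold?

Sat(¬r) = {m1, m3, m4, m5}
E[q U ¬r]: least fixpoint, start Z0 = Sat(¬r) = {m1, m3, m4, m5}, add states in Sat(q) with some successor in Z. Z1 = {m0, m1, m3, m4, m5}; fixed.
Sat(E[q U ¬r]) = {m0, m1, m3, m4, m5}
|Sat(E[q U ¬r])| = |{m0, m1, m3, m4, m5}| = 5.

5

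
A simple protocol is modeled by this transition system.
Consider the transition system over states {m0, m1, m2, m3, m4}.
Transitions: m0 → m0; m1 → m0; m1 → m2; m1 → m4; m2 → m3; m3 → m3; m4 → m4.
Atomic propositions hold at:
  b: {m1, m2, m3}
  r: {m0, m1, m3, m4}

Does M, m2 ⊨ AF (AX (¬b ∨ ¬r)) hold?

No

Sat(¬b) = {m0, m4}
Sat(¬r) = {m2}
Sat(¬b ∨ ¬r) = {m0, m2, m4}
Sat(AX (¬b ∨ ¬r)) = {s : every successor in {m0, m2, m4}} = {m0, m1, m4}
AF (AX (¬b ∨ ¬r)): least fixpoint, start Z0 = {m0, m1, m4}, add states with every successor in Z. Already a fixed point.
Sat(AF (AX (¬b ∨ ¬r))) = {m0, m1, m4}
m2 ∉ Sat(AF (AX (¬b ∨ ¬r))) = {m0, m1, m4}, so the formula does not hold at m2.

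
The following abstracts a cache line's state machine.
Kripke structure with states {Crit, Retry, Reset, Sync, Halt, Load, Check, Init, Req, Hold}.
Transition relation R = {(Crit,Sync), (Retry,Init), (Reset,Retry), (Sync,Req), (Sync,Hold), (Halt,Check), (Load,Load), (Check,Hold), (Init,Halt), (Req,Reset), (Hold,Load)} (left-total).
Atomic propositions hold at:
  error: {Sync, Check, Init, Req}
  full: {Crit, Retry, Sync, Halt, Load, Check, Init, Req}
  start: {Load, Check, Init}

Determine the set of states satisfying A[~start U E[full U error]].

{Crit, Retry, Reset, Sync, Halt, Check, Init, Req}

Sat(~start) = {Crit, Retry, Reset, Sync, Halt, Req, Hold}
E[full U error]: least fixpoint, start Z0 = Sat(error) = {Sync, Check, Init, Req}, add states in Sat(full) with some successor in Z. Z1 = {Crit, Retry, Sync, Halt, Check, Init, Req}; fixed.
Sat(E[full U error]) = {Crit, Retry, Sync, Halt, Check, Init, Req}
A[~start U E[full U error]]: least fixpoint, start Z0 = Sat(E[full U error]) = {Crit, Retry, Sync, Halt, Check, Init, Req}, add states in Sat(~start) with every successor in Z. Z1 = {Crit, Retry, Reset, Sync, Halt, Check, Init, Req}; fixed.
Sat(A[~start U E[full U error]]) = {Crit, Retry, Reset, Sync, Halt, Check, Init, Req}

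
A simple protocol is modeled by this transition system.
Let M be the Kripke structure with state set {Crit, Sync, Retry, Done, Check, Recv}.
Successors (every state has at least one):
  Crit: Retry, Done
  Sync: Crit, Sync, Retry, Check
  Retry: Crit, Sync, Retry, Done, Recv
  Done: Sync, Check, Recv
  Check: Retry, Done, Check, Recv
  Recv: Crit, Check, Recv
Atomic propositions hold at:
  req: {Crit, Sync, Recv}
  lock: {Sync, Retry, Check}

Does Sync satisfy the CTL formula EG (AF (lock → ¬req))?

No

Sat(¬req) = {Retry, Done, Check}
Sat(lock → ¬req) = {Crit, Retry, Done, Check, Recv}
AF (lock → ¬req): least fixpoint, start Z0 = {Crit, Retry, Done, Check, Recv}, add states with every successor in Z. Already a fixed point.
Sat(AF (lock → ¬req)) = {Crit, Retry, Done, Check, Recv}
EG (AF (lock → ¬req)): greatest fixpoint, start Z0 = {Crit, Retry, Done, Check, Recv}, keep only states in Sat with some successor in Z. Already a fixed point.
Sat(EG (AF (lock → ¬req))) = {Crit, Retry, Done, Check, Recv}
Sync ∉ Sat(EG (AF (lock → ¬req))) = {Crit, Retry, Done, Check, Recv}, so the formula does not hold at Sync.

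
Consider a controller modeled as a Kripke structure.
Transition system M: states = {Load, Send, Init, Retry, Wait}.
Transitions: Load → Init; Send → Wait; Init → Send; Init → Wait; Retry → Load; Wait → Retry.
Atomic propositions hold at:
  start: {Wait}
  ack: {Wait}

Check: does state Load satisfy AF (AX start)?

No

Sat(AX start) = {s : every successor in {Wait}} = {Send}
AF (AX start): least fixpoint, start Z0 = {Send}, add states with every successor in Z. Already a fixed point.
Sat(AF (AX start)) = {Send}
Load ∉ Sat(AF (AX start)) = {Send}, so the formula does not hold at Load.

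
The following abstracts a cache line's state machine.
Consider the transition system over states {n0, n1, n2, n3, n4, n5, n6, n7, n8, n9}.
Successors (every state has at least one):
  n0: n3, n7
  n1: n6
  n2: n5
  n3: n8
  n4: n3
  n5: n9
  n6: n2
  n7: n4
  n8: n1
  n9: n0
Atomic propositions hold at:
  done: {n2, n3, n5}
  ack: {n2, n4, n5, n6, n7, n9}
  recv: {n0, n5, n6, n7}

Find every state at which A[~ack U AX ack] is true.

{n0, n1, n2, n3, n5, n6, n7, n8}

Sat(~ack) = {n0, n1, n3, n8}
Sat(AX ack) = {s : every successor in {n2, n4, n5, n6, n7, n9}} = {n1, n2, n5, n6, n7}
A[~ack U AX ack]: least fixpoint, start Z0 = Sat(AX ack) = {n1, n2, n5, n6, n7}, add states in Sat(~ack) with every successor in Z. Z1 = {n1, n2, n5, n6, n7, n8}; Z2 = {n1, n2, n3, n5, n6, n7, n8}; Z3 = {n0, n1, n2, n3, n5, n6, n7, n8}; fixed.
Sat(A[~ack U AX ack]) = {n0, n1, n2, n3, n5, n6, n7, n8}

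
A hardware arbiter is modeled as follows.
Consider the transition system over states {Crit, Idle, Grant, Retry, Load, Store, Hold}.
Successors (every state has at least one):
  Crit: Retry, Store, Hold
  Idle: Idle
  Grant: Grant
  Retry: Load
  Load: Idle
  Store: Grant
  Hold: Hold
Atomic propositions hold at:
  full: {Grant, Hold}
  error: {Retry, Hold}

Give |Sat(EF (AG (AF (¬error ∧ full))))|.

3

Sat(¬error) = {Crit, Idle, Grant, Load, Store}
Sat(¬error ∧ full) = {Grant}
AF (¬error ∧ full): least fixpoint, start Z0 = {Grant}, add states with every successor in Z. Z1 = {Grant, Store}; fixed.
Sat(AF (¬error ∧ full)) = {Grant, Store}
AG (AF (¬error ∧ full)): greatest fixpoint, start Z0 = {Grant, Store}, keep only states in Sat with every successor in Z. Already a fixed point.
Sat(AG (AF (¬error ∧ full))) = {Grant, Store}
EF (AG (AF (¬error ∧ full))): least fixpoint, start Z0 = {Grant, Store}, add states with some successor in Z. Z1 = {Crit, Grant, Store}; fixed.
Sat(EF (AG (AF (¬error ∧ full)))) = {Crit, Grant, Store}
|Sat(EF (AG (AF (¬error ∧ full))))| = |{Crit, Grant, Store}| = 3.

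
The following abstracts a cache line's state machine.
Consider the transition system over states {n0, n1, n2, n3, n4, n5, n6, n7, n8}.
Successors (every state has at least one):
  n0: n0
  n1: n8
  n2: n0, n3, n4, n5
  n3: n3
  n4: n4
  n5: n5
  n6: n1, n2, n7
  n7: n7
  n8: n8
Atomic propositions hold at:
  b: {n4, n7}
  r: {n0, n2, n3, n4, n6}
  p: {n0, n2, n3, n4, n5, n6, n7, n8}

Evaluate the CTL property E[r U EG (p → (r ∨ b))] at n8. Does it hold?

Sat(r ∨ b) = {n0, n2, n3, n4, n6, n7}
Sat(p → (r ∨ b)) = {n0, n1, n2, n3, n4, n6, n7}
EG (p → (r ∨ b)): greatest fixpoint, start Z0 = {n0, n1, n2, n3, n4, n6, n7}, keep only states in Sat with some successor in Z. Z1 = {n0, n2, n3, n4, n6, n7}; fixed.
Sat(EG (p → (r ∨ b))) = {n0, n2, n3, n4, n6, n7}
E[r U EG (p → (r ∨ b))]: least fixpoint, start Z0 = Sat(EG (p → (r ∨ b))) = {n0, n2, n3, n4, n6, n7}, add states in Sat(r) with some successor in Z. Already a fixed point.
Sat(E[r U EG (p → (r ∨ b))]) = {n0, n2, n3, n4, n6, n7}
n8 ∉ Sat(E[r U EG (p → (r ∨ b))]) = {n0, n2, n3, n4, n6, n7}, so the formula does not hold at n8.

No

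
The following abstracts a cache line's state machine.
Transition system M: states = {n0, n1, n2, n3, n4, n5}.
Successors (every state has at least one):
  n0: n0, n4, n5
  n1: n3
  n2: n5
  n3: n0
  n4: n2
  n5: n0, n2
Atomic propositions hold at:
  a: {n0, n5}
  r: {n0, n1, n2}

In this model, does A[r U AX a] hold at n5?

No

Sat(AX a) = {s : every successor in {n0, n5}} = {n2, n3}
A[r U AX a]: least fixpoint, start Z0 = Sat(AX a) = {n2, n3}, add states in Sat(r) with every successor in Z. Z1 = {n1, n2, n3}; fixed.
Sat(A[r U AX a]) = {n1, n2, n3}
n5 ∉ Sat(A[r U AX a]) = {n1, n2, n3}, so the formula does not hold at n5.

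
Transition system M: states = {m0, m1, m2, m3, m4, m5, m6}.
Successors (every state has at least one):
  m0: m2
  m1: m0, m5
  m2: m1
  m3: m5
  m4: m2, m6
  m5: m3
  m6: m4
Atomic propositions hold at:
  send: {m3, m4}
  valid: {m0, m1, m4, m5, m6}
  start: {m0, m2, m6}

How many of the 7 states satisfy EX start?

Sat(EX start) = {s : some successor in {m0, m2, m6}} = {m0, m1, m4}
|Sat(EX start)| = |{m0, m1, m4}| = 3.

3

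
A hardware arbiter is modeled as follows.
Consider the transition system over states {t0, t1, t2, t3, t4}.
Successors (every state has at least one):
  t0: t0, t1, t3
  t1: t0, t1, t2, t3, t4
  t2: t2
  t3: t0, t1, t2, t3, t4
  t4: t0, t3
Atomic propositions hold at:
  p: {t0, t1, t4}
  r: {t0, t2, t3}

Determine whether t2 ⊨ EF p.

No

EF p: least fixpoint, start Z0 = {t0, t1, t4}, add states with some successor in Z. Z1 = {t0, t1, t3, t4}; fixed.
Sat(EF p) = {t0, t1, t3, t4}
t2 ∉ Sat(EF p) = {t0, t1, t3, t4}, so the formula does not hold at t2.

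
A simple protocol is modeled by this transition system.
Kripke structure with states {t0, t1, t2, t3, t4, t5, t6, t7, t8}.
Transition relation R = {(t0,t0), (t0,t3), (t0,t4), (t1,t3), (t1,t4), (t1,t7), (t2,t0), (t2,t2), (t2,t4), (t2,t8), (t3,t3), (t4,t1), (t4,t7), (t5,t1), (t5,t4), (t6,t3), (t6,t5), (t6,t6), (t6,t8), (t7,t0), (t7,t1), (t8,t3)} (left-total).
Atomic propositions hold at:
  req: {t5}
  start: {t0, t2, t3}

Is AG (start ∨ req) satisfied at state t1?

Sat(start ∨ req) = {t0, t2, t3, t5}
AG (start ∨ req): greatest fixpoint, start Z0 = {t0, t2, t3, t5}, keep only states in Sat with every successor in Z. Z1 = {t3}; fixed.
Sat(AG (start ∨ req)) = {t3}
t1 ∉ Sat(AG (start ∨ req)) = {t3}, so the formula does not hold at t1.

No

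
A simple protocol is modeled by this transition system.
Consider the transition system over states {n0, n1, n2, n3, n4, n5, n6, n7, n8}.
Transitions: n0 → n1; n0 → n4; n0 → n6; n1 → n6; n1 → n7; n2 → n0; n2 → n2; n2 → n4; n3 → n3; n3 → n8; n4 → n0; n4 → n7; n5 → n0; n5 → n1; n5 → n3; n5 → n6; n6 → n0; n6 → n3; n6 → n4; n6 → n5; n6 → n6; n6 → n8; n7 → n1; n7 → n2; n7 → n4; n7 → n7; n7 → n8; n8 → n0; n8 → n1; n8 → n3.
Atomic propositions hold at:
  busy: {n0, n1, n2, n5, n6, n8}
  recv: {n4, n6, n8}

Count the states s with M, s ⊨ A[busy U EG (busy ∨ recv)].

7

Sat(busy ∨ recv) = {n0, n1, n2, n4, n5, n6, n8}
EG (busy ∨ recv): greatest fixpoint, start Z0 = {n0, n1, n2, n4, n5, n6, n8}, keep only states in Sat with some successor in Z. Already a fixed point.
Sat(EG (busy ∨ recv)) = {n0, n1, n2, n4, n5, n6, n8}
A[busy U EG (busy ∨ recv)]: least fixpoint, start Z0 = Sat(EG (busy ∨ recv)) = {n0, n1, n2, n4, n5, n6, n8}, add states in Sat(busy) with every successor in Z. Already a fixed point.
Sat(A[busy U EG (busy ∨ recv)]) = {n0, n1, n2, n4, n5, n6, n8}
|Sat(A[busy U EG (busy ∨ recv)])| = |{n0, n1, n2, n4, n5, n6, n8}| = 7.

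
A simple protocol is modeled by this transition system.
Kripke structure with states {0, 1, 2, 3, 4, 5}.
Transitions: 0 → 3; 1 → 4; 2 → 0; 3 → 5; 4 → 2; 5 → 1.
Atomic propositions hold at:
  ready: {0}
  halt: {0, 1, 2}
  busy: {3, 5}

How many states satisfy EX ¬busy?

Sat(¬busy) = {0, 1, 2, 4}
Sat(EX ¬busy) = {s : some successor in {0, 1, 2, 4}} = {1, 2, 4, 5}
|Sat(EX ¬busy)| = |{1, 2, 4, 5}| = 4.

4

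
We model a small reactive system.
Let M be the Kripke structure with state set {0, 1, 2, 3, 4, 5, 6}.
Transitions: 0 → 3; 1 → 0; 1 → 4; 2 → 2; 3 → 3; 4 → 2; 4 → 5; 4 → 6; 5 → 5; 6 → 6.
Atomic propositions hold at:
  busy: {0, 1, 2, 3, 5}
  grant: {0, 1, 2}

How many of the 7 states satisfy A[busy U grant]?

3

A[busy U grant]: least fixpoint, start Z0 = Sat(grant) = {0, 1, 2}, add states in Sat(busy) with every successor in Z. Already a fixed point.
Sat(A[busy U grant]) = {0, 1, 2}
|Sat(A[busy U grant])| = |{0, 1, 2}| = 3.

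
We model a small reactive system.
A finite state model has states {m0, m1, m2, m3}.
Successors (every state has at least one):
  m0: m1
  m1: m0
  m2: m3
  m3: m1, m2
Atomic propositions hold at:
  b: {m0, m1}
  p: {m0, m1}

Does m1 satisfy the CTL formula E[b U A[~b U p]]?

Sat(~b) = {m2, m3}
A[~b U p]: least fixpoint, start Z0 = Sat(p) = {m0, m1}, add states in Sat(~b) with every successor in Z. Already a fixed point.
Sat(A[~b U p]) = {m0, m1}
E[b U A[~b U p]]: least fixpoint, start Z0 = Sat(A[~b U p]) = {m0, m1}, add states in Sat(b) with some successor in Z. Already a fixed point.
Sat(E[b U A[~b U p]]) = {m0, m1}
m1 ∈ Sat(E[b U A[~b U p]]) = {m0, m1}, so the formula holds at m1.

Yes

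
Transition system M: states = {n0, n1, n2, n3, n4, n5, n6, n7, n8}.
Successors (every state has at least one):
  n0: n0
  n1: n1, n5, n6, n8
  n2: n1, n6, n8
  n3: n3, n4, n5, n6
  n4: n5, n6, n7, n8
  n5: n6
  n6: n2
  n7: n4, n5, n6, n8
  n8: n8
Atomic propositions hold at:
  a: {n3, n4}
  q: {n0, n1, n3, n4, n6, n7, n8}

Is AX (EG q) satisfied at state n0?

Yes

EG q: greatest fixpoint, start Z0 = {n0, n1, n3, n4, n6, n7, n8}, keep only states in Sat with some successor in Z. Z1 = {n0, n1, n3, n4, n7, n8}; fixed.
Sat(EG q) = {n0, n1, n3, n4, n7, n8}
Sat(AX (EG q)) = {s : every successor in {n0, n1, n3, n4, n7, n8}} = {n0, n8}
n0 ∈ Sat(AX (EG q)) = {n0, n8}, so the formula holds at n0.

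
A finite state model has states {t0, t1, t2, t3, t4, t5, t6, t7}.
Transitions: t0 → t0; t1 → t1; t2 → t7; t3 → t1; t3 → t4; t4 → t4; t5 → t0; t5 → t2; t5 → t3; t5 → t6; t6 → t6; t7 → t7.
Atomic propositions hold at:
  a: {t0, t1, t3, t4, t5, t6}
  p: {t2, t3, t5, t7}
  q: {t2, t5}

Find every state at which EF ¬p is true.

Sat(¬p) = {t0, t1, t4, t6}
EF ¬p: least fixpoint, start Z0 = {t0, t1, t4, t6}, add states with some successor in Z. Z1 = {t0, t1, t3, t4, t5, t6}; fixed.
Sat(EF ¬p) = {t0, t1, t3, t4, t5, t6}

{t0, t1, t3, t4, t5, t6}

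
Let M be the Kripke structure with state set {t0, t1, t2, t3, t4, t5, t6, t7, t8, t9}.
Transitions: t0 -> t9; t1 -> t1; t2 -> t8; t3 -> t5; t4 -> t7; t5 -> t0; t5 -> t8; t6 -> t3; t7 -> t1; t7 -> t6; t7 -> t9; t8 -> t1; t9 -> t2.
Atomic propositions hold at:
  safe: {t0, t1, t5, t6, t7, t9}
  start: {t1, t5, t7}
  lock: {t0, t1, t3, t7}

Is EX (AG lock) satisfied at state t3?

No

AG lock: greatest fixpoint, start Z0 = {t0, t1, t3, t7}, keep only states in Sat with every successor in Z. Z1 = {t1}; fixed.
Sat(AG lock) = {t1}
Sat(EX (AG lock)) = {s : some successor in {t1}} = {t1, t7, t8}
t3 ∉ Sat(EX (AG lock)) = {t1, t7, t8}, so the formula does not hold at t3.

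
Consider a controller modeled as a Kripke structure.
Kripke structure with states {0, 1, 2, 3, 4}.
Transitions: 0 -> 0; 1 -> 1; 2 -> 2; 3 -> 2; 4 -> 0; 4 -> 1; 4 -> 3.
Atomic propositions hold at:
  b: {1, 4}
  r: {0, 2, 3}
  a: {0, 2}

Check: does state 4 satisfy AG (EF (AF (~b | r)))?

Sat(~b) = {0, 2, 3}
Sat(~b | r) = {0, 2, 3}
AF (~b | r): least fixpoint, start Z0 = {0, 2, 3}, add states with every successor in Z. Already a fixed point.
Sat(AF (~b | r)) = {0, 2, 3}
EF (AF (~b | r)): least fixpoint, start Z0 = {0, 2, 3}, add states with some successor in Z. Z1 = {0, 2, 3, 4}; fixed.
Sat(EF (AF (~b | r))) = {0, 2, 3, 4}
AG (EF (AF (~b | r))): greatest fixpoint, start Z0 = {0, 2, 3, 4}, keep only states in Sat with every successor in Z. Z1 = {0, 2, 3}; fixed.
Sat(AG (EF (AF (~b | r)))) = {0, 2, 3}
4 ∉ Sat(AG (EF (AF (~b | r)))) = {0, 2, 3}, so the formula does not hold at 4.

No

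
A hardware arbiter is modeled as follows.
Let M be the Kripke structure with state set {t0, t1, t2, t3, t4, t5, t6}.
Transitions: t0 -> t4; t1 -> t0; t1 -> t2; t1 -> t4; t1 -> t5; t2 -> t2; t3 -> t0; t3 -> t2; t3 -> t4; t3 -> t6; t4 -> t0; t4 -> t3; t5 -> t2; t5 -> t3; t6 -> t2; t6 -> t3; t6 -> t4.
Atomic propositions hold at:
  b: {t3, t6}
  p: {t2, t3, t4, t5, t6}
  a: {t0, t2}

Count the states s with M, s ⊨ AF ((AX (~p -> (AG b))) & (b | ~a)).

2

Sat(~p) = {t0, t1}
AG b: greatest fixpoint, start Z0 = {t3, t6}, keep only states in Sat with every successor in Z. Z1 = ∅; fixed.
Sat(AG b) = ∅
Sat(~p -> (AG b)) = {t2, t3, t4, t5, t6}
Sat(AX (~p -> (AG b))) = {s : every successor in {t2, t3, t4, t5, t6}} = {t0, t2, t5, t6}
Sat(~a) = {t1, t3, t4, t5, t6}
Sat(b | ~a) = {t1, t3, t4, t5, t6}
Sat((AX (~p -> (AG b))) & (b | ~a)) = {t5, t6}
AF ((AX (~p -> (AG b))) & (b | ~a)): least fixpoint, start Z0 = {t5, t6}, add states with every successor in Z. Already a fixed point.
Sat(AF ((AX (~p -> (AG b))) & (b | ~a))) = {t5, t6}
|Sat(AF ((AX (~p -> (AG b))) & (b | ~a)))| = |{t5, t6}| = 2.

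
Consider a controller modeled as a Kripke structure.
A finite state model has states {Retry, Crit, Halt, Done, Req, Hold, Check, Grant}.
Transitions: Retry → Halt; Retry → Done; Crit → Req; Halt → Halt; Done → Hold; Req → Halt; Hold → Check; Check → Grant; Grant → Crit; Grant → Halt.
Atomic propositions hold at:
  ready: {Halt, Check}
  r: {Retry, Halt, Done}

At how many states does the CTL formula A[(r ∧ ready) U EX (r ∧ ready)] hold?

Sat(r ∧ ready) = {Halt}
Sat(EX (r ∧ ready)) = {s : some successor in {Halt}} = {Retry, Halt, Req, Grant}
A[(r ∧ ready) U EX (r ∧ ready)]: least fixpoint, start Z0 = Sat(EX (r ∧ ready)) = {Retry, Halt, Req, Grant}, add states in Sat(r ∧ ready) with every successor in Z. Already a fixed point.
Sat(A[(r ∧ ready) U EX (r ∧ ready)]) = {Retry, Halt, Req, Grant}
|Sat(A[(r ∧ ready) U EX (r ∧ ready)])| = |{Retry, Halt, Req, Grant}| = 4.

4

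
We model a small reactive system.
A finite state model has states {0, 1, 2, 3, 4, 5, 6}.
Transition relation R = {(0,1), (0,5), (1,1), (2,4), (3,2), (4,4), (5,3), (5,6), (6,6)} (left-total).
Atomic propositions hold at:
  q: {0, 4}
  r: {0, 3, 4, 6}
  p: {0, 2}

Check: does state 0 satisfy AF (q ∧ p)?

Sat(q ∧ p) = {0}
AF (q ∧ p): least fixpoint, start Z0 = {0}, add states with every successor in Z. Already a fixed point.
Sat(AF (q ∧ p)) = {0}
0 ∈ Sat(AF (q ∧ p)) = {0}, so the formula holds at 0.

Yes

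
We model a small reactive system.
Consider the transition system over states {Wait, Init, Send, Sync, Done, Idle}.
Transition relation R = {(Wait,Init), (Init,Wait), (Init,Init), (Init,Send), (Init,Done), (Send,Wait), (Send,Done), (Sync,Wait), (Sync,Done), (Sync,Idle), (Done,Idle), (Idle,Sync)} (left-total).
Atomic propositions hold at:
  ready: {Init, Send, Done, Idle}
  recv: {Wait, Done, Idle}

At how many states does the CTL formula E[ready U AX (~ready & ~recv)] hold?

Sat(~ready) = {Wait, Sync}
Sat(~recv) = {Init, Send, Sync}
Sat(~ready & ~recv) = {Sync}
Sat(AX (~ready & ~recv)) = {s : every successor in {Sync}} = {Idle}
E[ready U AX (~ready & ~recv)]: least fixpoint, start Z0 = Sat(AX (~ready & ~recv)) = {Idle}, add states in Sat(ready) with some successor in Z. Z1 = {Done, Idle}; Z2 = {Init, Send, Done, Idle}; fixed.
Sat(E[ready U AX (~ready & ~recv)]) = {Init, Send, Done, Idle}
|Sat(E[ready U AX (~ready & ~recv)])| = |{Init, Send, Done, Idle}| = 4.

4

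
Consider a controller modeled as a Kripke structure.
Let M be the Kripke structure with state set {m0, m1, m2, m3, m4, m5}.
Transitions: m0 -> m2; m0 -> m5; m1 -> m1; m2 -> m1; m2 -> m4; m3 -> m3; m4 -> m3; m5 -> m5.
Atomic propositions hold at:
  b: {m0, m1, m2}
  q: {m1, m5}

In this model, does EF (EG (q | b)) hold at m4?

Sat(q | b) = {m0, m1, m2, m5}
EG (q | b): greatest fixpoint, start Z0 = {m0, m1, m2, m5}, keep only states in Sat with some successor in Z. Already a fixed point.
Sat(EG (q | b)) = {m0, m1, m2, m5}
EF (EG (q | b)): least fixpoint, start Z0 = {m0, m1, m2, m5}, add states with some successor in Z. Already a fixed point.
Sat(EF (EG (q | b))) = {m0, m1, m2, m5}
m4 ∉ Sat(EF (EG (q | b))) = {m0, m1, m2, m5}, so the formula does not hold at m4.

No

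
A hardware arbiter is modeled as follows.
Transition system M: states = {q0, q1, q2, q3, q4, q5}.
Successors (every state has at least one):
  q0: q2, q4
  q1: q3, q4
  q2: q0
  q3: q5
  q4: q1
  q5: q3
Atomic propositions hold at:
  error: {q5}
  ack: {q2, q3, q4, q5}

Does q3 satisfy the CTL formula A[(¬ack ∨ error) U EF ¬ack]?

Sat(¬ack) = {q0, q1}
Sat(¬ack ∨ error) = {q0, q1, q5}
EF ¬ack: least fixpoint, start Z0 = {q0, q1}, add states with some successor in Z. Z1 = {q0, q1, q2, q4}; fixed.
Sat(EF ¬ack) = {q0, q1, q2, q4}
A[(¬ack ∨ error) U EF ¬ack]: least fixpoint, start Z0 = Sat(EF ¬ack) = {q0, q1, q2, q4}, add states in Sat(¬ack ∨ error) with every successor in Z. Already a fixed point.
Sat(A[(¬ack ∨ error) U EF ¬ack]) = {q0, q1, q2, q4}
q3 ∉ Sat(A[(¬ack ∨ error) U EF ¬ack]) = {q0, q1, q2, q4}, so the formula does not hold at q3.

No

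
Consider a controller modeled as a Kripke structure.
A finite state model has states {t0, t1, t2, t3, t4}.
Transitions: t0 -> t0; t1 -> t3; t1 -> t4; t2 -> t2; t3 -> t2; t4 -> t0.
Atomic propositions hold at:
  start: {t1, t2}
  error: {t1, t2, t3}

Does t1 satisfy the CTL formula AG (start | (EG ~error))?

No

Sat(~error) = {t0, t4}
EG ~error: greatest fixpoint, start Z0 = {t0, t4}, keep only states in Sat with some successor in Z. Already a fixed point.
Sat(EG ~error) = {t0, t4}
Sat(start | (EG ~error)) = {t0, t1, t2, t4}
AG (start | (EG ~error)): greatest fixpoint, start Z0 = {t0, t1, t2, t4}, keep only states in Sat with every successor in Z. Z1 = {t0, t2, t4}; fixed.
Sat(AG (start | (EG ~error))) = {t0, t2, t4}
t1 ∉ Sat(AG (start | (EG ~error))) = {t0, t2, t4}, so the formula does not hold at t1.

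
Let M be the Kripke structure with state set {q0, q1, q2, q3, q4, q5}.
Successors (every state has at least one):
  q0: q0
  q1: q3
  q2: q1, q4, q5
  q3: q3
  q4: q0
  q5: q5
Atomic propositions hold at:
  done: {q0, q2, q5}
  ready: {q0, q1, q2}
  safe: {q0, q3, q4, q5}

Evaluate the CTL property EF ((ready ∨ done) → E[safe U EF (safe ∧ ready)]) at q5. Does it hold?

Sat(ready ∨ done) = {q0, q1, q2, q5}
Sat(safe ∧ ready) = {q0}
EF (safe ∧ ready): least fixpoint, start Z0 = {q0}, add states with some successor in Z. Z1 = {q0, q4}; Z2 = {q0, q2, q4}; fixed.
Sat(EF (safe ∧ ready)) = {q0, q2, q4}
E[safe U EF (safe ∧ ready)]: least fixpoint, start Z0 = Sat(EF (safe ∧ ready)) = {q0, q2, q4}, add states in Sat(safe) with some successor in Z. Already a fixed point.
Sat(E[safe U EF (safe ∧ ready)]) = {q0, q2, q4}
Sat((ready ∨ done) → E[safe U EF (safe ∧ ready)]) = {q0, q2, q3, q4}
EF ((ready ∨ done) → E[safe U EF (safe ∧ ready)]): least fixpoint, start Z0 = {q0, q2, q3, q4}, add states with some successor in Z. Z1 = {q0, q1, q2, q3, q4}; fixed.
Sat(EF ((ready ∨ done) → E[safe U EF (safe ∧ ready)])) = {q0, q1, q2, q3, q4}
q5 ∉ Sat(EF ((ready ∨ done) → E[safe U EF (safe ∧ ready)])) = {q0, q1, q2, q3, q4}, so the formula does not hold at q5.

No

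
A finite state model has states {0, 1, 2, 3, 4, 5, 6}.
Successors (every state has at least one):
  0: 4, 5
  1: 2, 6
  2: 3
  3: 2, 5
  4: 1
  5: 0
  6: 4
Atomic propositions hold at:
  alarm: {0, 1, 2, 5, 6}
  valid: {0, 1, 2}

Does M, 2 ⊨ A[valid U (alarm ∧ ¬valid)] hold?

No

Sat(¬valid) = {3, 4, 5, 6}
Sat(alarm ∧ ¬valid) = {5, 6}
A[valid U (alarm ∧ ¬valid)]: least fixpoint, start Z0 = Sat((alarm ∧ ¬valid)) = {5, 6}, add states in Sat(valid) with every successor in Z. Already a fixed point.
Sat(A[valid U (alarm ∧ ¬valid)]) = {5, 6}
2 ∉ Sat(A[valid U (alarm ∧ ¬valid)]) = {5, 6}, so the formula does not hold at 2.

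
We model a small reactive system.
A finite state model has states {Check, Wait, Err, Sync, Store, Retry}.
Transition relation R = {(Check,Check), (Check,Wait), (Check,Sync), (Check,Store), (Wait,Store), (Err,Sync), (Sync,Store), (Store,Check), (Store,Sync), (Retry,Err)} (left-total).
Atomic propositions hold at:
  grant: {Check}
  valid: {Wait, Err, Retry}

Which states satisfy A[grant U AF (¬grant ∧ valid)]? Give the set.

Sat(¬grant) = {Wait, Err, Sync, Store, Retry}
Sat(¬grant ∧ valid) = {Wait, Err, Retry}
AF (¬grant ∧ valid): least fixpoint, start Z0 = {Wait, Err, Retry}, add states with every successor in Z. Already a fixed point.
Sat(AF (¬grant ∧ valid)) = {Wait, Err, Retry}
A[grant U AF (¬grant ∧ valid)]: least fixpoint, start Z0 = Sat(AF (¬grant ∧ valid)) = {Wait, Err, Retry}, add states in Sat(grant) with every successor in Z. Already a fixed point.
Sat(A[grant U AF (¬grant ∧ valid)]) = {Wait, Err, Retry}

{Wait, Err, Retry}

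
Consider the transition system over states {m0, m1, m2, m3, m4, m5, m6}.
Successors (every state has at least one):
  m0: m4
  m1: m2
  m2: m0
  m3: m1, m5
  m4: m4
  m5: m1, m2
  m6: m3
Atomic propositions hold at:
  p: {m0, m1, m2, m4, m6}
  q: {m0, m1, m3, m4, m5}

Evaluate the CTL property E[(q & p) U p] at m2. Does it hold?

Sat(q & p) = {m0, m1, m4}
E[(q & p) U p]: least fixpoint, start Z0 = Sat(p) = {m0, m1, m2, m4, m6}, add states in Sat(q & p) with some successor in Z. Already a fixed point.
Sat(E[(q & p) U p]) = {m0, m1, m2, m4, m6}
m2 ∈ Sat(E[(q & p) U p]) = {m0, m1, m2, m4, m6}, so the formula holds at m2.

Yes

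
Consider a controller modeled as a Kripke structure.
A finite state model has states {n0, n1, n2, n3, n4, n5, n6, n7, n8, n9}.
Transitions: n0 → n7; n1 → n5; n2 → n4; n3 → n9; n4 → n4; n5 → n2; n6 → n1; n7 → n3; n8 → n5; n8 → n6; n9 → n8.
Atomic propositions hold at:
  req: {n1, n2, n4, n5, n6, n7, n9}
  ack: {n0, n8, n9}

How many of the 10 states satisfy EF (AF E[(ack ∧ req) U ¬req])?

5

Sat(ack ∧ req) = {n9}
Sat(¬req) = {n0, n3, n8}
E[(ack ∧ req) U ¬req]: least fixpoint, start Z0 = Sat(¬req) = {n0, n3, n8}, add states in Sat(ack ∧ req) with some successor in Z. Z1 = {n0, n3, n8, n9}; fixed.
Sat(E[(ack ∧ req) U ¬req]) = {n0, n3, n8, n9}
AF E[(ack ∧ req) U ¬req]: least fixpoint, start Z0 = {n0, n3, n8, n9}, add states with every successor in Z. Z1 = {n0, n3, n7, n8, n9}; fixed.
Sat(AF E[(ack ∧ req) U ¬req]) = {n0, n3, n7, n8, n9}
EF (AF E[(ack ∧ req) U ¬req]): least fixpoint, start Z0 = {n0, n3, n7, n8, n9}, add states with some successor in Z. Already a fixed point.
Sat(EF (AF E[(ack ∧ req) U ¬req])) = {n0, n3, n7, n8, n9}
|Sat(EF (AF E[(ack ∧ req) U ¬req]))| = |{n0, n3, n7, n8, n9}| = 5.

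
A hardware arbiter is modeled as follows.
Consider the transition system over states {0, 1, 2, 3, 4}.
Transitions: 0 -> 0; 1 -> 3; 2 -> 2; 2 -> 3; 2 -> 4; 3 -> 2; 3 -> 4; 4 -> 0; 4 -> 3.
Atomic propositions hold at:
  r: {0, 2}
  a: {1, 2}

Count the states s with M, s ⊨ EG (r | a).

2

Sat(r | a) = {0, 1, 2}
EG (r | a): greatest fixpoint, start Z0 = {0, 1, 2}, keep only states in Sat with some successor in Z. Z1 = {0, 2}; fixed.
Sat(EG (r | a)) = {0, 2}
|Sat(EG (r | a))| = |{0, 2}| = 2.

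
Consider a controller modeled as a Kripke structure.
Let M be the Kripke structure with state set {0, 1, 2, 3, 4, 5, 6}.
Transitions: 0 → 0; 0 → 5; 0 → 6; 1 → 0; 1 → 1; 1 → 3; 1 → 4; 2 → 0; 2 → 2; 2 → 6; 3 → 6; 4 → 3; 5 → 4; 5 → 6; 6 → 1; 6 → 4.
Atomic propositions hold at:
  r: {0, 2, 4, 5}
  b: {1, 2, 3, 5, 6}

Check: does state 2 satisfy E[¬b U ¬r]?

No

Sat(¬b) = {0, 4}
Sat(¬r) = {1, 3, 6}
E[¬b U ¬r]: least fixpoint, start Z0 = Sat(¬r) = {1, 3, 6}, add states in Sat(¬b) with some successor in Z. Z1 = {0, 1, 3, 4, 6}; fixed.
Sat(E[¬b U ¬r]) = {0, 1, 3, 4, 6}
2 ∉ Sat(E[¬b U ¬r]) = {0, 1, 3, 4, 6}, so the formula does not hold at 2.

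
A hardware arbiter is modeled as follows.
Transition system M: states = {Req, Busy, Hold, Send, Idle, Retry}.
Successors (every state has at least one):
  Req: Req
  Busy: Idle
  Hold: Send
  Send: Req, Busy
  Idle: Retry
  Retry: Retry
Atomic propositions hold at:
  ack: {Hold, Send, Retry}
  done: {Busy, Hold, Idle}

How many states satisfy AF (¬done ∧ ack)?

5

Sat(¬done) = {Req, Send, Retry}
Sat(¬done ∧ ack) = {Send, Retry}
AF (¬done ∧ ack): least fixpoint, start Z0 = {Send, Retry}, add states with every successor in Z. Z1 = {Hold, Send, Idle, Retry}; Z2 = {Busy, Hold, Send, Idle, Retry}; fixed.
Sat(AF (¬done ∧ ack)) = {Busy, Hold, Send, Idle, Retry}
|Sat(AF (¬done ∧ ack))| = |{Busy, Hold, Send, Idle, Retry}| = 5.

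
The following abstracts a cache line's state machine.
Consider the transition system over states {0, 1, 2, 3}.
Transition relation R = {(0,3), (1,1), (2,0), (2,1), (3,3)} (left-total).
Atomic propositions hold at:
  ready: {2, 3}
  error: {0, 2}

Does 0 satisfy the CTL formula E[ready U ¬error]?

Sat(¬error) = {1, 3}
E[ready U ¬error]: least fixpoint, start Z0 = Sat(¬error) = {1, 3}, add states in Sat(ready) with some successor in Z. Z1 = {1, 2, 3}; fixed.
Sat(E[ready U ¬error]) = {1, 2, 3}
0 ∉ Sat(E[ready U ¬error]) = {1, 2, 3}, so the formula does not hold at 0.

No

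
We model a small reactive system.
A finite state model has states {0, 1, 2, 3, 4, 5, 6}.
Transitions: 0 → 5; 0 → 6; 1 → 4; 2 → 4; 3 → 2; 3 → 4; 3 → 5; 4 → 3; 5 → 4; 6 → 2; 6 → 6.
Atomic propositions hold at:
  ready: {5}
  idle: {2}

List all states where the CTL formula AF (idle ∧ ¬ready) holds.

{2}

Sat(¬ready) = {0, 1, 2, 3, 4, 6}
Sat(idle ∧ ¬ready) = {2}
AF (idle ∧ ¬ready): least fixpoint, start Z0 = {2}, add states with every successor in Z. Already a fixed point.
Sat(AF (idle ∧ ¬ready)) = {2}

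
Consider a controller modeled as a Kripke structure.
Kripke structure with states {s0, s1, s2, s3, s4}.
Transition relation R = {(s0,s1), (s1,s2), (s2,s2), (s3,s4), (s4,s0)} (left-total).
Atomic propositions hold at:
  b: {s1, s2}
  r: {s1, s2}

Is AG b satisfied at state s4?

No

AG b: greatest fixpoint, start Z0 = {s1, s2}, keep only states in Sat with every successor in Z. Already a fixed point.
Sat(AG b) = {s1, s2}
s4 ∉ Sat(AG b) = {s1, s2}, so the formula does not hold at s4.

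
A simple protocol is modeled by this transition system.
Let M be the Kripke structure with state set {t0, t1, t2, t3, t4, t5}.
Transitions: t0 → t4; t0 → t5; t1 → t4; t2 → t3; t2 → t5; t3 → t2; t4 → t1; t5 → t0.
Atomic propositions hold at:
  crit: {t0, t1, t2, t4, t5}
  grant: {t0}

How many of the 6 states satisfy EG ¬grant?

4

Sat(¬grant) = {t1, t2, t3, t4, t5}
EG ¬grant: greatest fixpoint, start Z0 = {t1, t2, t3, t4, t5}, keep only states in Sat with some successor in Z. Z1 = {t1, t2, t3, t4}; fixed.
Sat(EG ¬grant) = {t1, t2, t3, t4}
|Sat(EG ¬grant)| = |{t1, t2, t3, t4}| = 4.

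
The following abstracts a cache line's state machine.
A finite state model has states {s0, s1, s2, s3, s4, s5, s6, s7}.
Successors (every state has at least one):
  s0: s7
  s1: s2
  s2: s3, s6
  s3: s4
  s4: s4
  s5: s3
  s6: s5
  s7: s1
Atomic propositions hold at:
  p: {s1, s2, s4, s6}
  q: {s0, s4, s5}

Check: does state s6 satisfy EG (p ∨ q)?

Sat(p ∨ q) = {s0, s1, s2, s4, s5, s6}
EG (p ∨ q): greatest fixpoint, start Z0 = {s0, s1, s2, s4, s5, s6}, keep only states in Sat with some successor in Z. Z1 = {s1, s2, s4, s6}; Z2 = {s1, s2, s4}; Z3 = {s1, s4}; Z4 = {s4}; fixed.
Sat(EG (p ∨ q)) = {s4}
s6 ∉ Sat(EG (p ∨ q)) = {s4}, so the formula does not hold at s6.

No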